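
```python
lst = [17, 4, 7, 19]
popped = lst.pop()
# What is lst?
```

[17, 4, 7]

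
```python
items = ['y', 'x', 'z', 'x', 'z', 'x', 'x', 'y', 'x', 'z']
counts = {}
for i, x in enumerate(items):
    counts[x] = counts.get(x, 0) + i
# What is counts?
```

Initial: counts = {}, items = ['y', 'x', 'z', 'x', 'z', 'x', 'x', 'y', 'x', 'z']
i=0, x='y': counts = {'y': 0}
i=1, x='x': counts = {'y': 0, 'x': 1}
i=2, x='z': counts = {'y': 0, 'x': 1, 'z': 2}
i=3, x='x': counts = {'y': 0, 'x': 4, 'z': 2}
i=4, x='z': counts = {'y': 0, 'x': 4, 'z': 6}
i=5, x='x': counts = {'y': 0, 'x': 9, 'z': 6}
i=6, x='x': counts = {'y': 0, 'x': 15, 'z': 6}
i=7, x='y': counts = {'y': 7, 'x': 15, 'z': 6}
i=8, x='x': counts = {'y': 7, 'x': 23, 'z': 6}
i=9, x='z': counts = {'y': 7, 'x': 23, 'z': 15}

{'y': 7, 'x': 23, 'z': 15}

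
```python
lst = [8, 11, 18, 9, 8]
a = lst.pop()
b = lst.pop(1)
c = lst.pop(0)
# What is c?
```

After line 1: lst = [8, 11, 18, 9, 8]
After line 2 (pop() -> a = 8): lst = [8, 11, 18, 9]
After line 3 (pop(1) -> b = 11): lst = [8, 18, 9]
After line 4 (pop(0) -> c = 8): lst = [18, 9]

8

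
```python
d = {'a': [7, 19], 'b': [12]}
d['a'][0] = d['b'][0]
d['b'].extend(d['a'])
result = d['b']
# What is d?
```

After line 1: d = {'a': [7, 19], 'b': [12]}
After line 2 (a[0] = b[0] = 12): d = {'a': [12, 19], 'b': [12]}
After line 3 (b.extend(a) appends [12, 19]): d = {'a': [12, 19], 'b': [12, 12, 19]}
After line 4: result = d['b'] = [12, 12, 19]

{'a': [12, 19], 'b': [12, 12, 19]}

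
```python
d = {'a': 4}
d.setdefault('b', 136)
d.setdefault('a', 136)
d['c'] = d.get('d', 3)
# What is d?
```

After line 1: d = {'a': 4}
After line 2 (setdefault adds 'b'=136): d = {'a': 4, 'b': 136}
After line 3 (setdefault 'a' no-op, already exists): d = {'a': 4, 'b': 136}
After line 4 (get('d', 3) returns default since 'd' not in d): d = {'a': 4, 'b': 136, 'c': 3}

{'a': 4, 'b': 136, 'c': 3}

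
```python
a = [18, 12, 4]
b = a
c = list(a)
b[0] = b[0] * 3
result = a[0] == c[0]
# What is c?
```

After line 1: a = [18, 12, 4]
After line 2 (b = a, alias): a = [18, 12, 4], b = [18, 12, 4]
After line 3 (c = list(a) is a copy, new object): c = [18, 12, 4]
After line 4 (b[0] = 18 * 3 = 54; mutates shared a/b): a = b = [54, 12, 4], c = [18, 12, 4]
After line 5 (a[0] = 54, c[0] = 18; result = False)

[18, 12, 4]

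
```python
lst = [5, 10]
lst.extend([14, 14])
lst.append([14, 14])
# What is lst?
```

After line 1: lst = [5, 10]
After line 2 (extend unpacks [14, 14]): lst = [5, 10, 14, 14]
After line 3 (append adds [14, 14] as single element): lst = [5, 10, 14, 14, [14, 14]]

[5, 10, 14, 14, [14, 14]]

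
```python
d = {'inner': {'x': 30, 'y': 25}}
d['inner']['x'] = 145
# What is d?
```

After line 1: d = {'inner': {'x': 30, 'y': 25}}
After line 2 (inner x overwritten): d = {'inner': {'x': 145, 'y': 25}}

{'inner': {'x': 145, 'y': 25}}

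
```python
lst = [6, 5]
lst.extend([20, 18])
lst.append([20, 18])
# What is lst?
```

After line 1: lst = [6, 5]
After line 2 (extend unpacks [20, 18]): lst = [6, 5, 20, 18]
After line 3 (append adds [20, 18] as single element): lst = [6, 5, 20, 18, [20, 18]]

[6, 5, 20, 18, [20, 18]]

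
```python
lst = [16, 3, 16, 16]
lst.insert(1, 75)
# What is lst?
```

[16, 75, 3, 16, 16]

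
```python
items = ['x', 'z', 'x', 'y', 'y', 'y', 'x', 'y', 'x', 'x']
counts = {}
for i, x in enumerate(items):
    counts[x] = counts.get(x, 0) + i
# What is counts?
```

Initial: counts = {}, items = ['x', 'z', 'x', 'y', 'y', 'y', 'x', 'y', 'x', 'x']
i=0, x='x': counts = {'x': 0}
i=1, x='z': counts = {'x': 0, 'z': 1}
i=2, x='x': counts = {'x': 2, 'z': 1}
i=3, x='y': counts = {'x': 2, 'z': 1, 'y': 3}
i=4, x='y': counts = {'x': 2, 'z': 1, 'y': 7}
i=5, x='y': counts = {'x': 2, 'z': 1, 'y': 12}
i=6, x='x': counts = {'x': 8, 'z': 1, 'y': 12}
i=7, x='y': counts = {'x': 8, 'z': 1, 'y': 19}
i=8, x='x': counts = {'x': 16, 'z': 1, 'y': 19}
i=9, x='x': counts = {'x': 25, 'z': 1, 'y': 19}

{'x': 25, 'z': 1, 'y': 19}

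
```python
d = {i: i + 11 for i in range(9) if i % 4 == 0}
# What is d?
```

{0: 11, 4: 15, 8: 19}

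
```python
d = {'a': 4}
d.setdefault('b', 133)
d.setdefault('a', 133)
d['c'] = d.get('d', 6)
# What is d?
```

After line 1: d = {'a': 4}
After line 2 (setdefault adds 'b'=133): d = {'a': 4, 'b': 133}
After line 3 (setdefault 'a' no-op, already exists): d = {'a': 4, 'b': 133}
After line 4 (get('d', 6) returns default since 'd' not in d): d = {'a': 4, 'b': 133, 'c': 6}

{'a': 4, 'b': 133, 'c': 6}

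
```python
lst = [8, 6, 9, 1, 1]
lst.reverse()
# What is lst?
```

[1, 1, 9, 6, 8]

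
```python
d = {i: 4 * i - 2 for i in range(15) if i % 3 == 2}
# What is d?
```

{2: 6, 5: 18, 8: 30, 11: 42, 14: 54}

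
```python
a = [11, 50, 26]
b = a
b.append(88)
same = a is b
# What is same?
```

After line 1: a = [11, 50, 26]
After line 2 (b = a is an alias, same object): a = [11, 50, 26], b = [11, 50, 26]
After line 3 (b.append mutates the shared list): a = [11, 50, 26, 88], b = [11, 50, 26, 88]
After line 4 (same = a is b; same object -> True): same = True

True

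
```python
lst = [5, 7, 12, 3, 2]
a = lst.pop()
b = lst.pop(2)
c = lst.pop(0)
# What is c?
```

After line 1: lst = [5, 7, 12, 3, 2]
After line 2 (pop() -> a = 2): lst = [5, 7, 12, 3]
After line 3 (pop(2) -> b = 12): lst = [5, 7, 3]
After line 4 (pop(0) -> c = 5): lst = [7, 3]

5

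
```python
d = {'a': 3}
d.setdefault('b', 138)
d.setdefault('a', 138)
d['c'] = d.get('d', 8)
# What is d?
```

After line 1: d = {'a': 3}
After line 2 (setdefault adds 'b'=138): d = {'a': 3, 'b': 138}
After line 3 (setdefault 'a' no-op, already exists): d = {'a': 3, 'b': 138}
After line 4 (get('d', 8) returns default since 'd' not in d): d = {'a': 3, 'b': 138, 'c': 8}

{'a': 3, 'b': 138, 'c': 8}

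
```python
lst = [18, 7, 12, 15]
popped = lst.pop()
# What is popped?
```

15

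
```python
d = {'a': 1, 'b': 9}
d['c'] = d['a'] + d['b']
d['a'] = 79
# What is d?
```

After line 1: d = {'a': 1, 'b': 9}
After line 2 (d['c'] = 1 + 9): d = {'a': 1, 'b': 9, 'c': 10}
After line 3: d = {'a': 79, 'b': 9, 'c': 10}

{'a': 79, 'b': 9, 'c': 10}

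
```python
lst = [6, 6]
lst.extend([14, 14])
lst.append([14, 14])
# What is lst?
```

After line 1: lst = [6, 6]
After line 2 (extend unpacks [14, 14]): lst = [6, 6, 14, 14]
After line 3 (append adds [14, 14] as single element): lst = [6, 6, 14, 14, [14, 14]]

[6, 6, 14, 14, [14, 14]]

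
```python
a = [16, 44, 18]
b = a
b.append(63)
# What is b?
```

After line 1: a = [16, 44, 18]
After line 2 (b = a is an alias, same object): a = [16, 44, 18], b = [16, 44, 18]
After line 3 (b.append mutates the shared list): a = [16, 44, 18, 63], b = [16, 44, 18, 63]

[16, 44, 18, 63]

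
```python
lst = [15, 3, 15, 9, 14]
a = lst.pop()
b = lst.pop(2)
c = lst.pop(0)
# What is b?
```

After line 1: lst = [15, 3, 15, 9, 14]
After line 2 (pop() -> a = 14): lst = [15, 3, 15, 9]
After line 3 (pop(2) -> b = 15): lst = [15, 3, 9]
After line 4 (pop(0) -> c = 15): lst = [3, 9]

15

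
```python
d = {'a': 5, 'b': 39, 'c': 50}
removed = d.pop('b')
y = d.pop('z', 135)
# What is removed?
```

After line 1: d = {'a': 5, 'b': 39, 'c': 50}
After line 2 (pop 'b' returns 39): d = {'a': 5, 'c': 50}, removed = 39
After line 3 (pop 'z' missing, returns default 135): d = {'a': 5, 'c': 50}, y = 135

39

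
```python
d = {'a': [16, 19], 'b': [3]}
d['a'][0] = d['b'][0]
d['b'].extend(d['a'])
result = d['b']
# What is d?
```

After line 1: d = {'a': [16, 19], 'b': [3]}
After line 2 (a[0] = b[0] = 3): d = {'a': [3, 19], 'b': [3]}
After line 3 (b.extend(a) appends [3, 19]): d = {'a': [3, 19], 'b': [3, 3, 19]}
After line 4: result = d['b'] = [3, 3, 19]

{'a': [3, 19], 'b': [3, 3, 19]}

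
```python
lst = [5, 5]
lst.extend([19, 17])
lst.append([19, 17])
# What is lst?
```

After line 1: lst = [5, 5]
After line 2 (extend unpacks [19, 17]): lst = [5, 5, 19, 17]
After line 3 (append adds [19, 17] as single element): lst = [5, 5, 19, 17, [19, 17]]

[5, 5, 19, 17, [19, 17]]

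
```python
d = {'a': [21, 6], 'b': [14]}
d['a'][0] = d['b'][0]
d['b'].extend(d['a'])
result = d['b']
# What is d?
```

After line 1: d = {'a': [21, 6], 'b': [14]}
After line 2 (a[0] = b[0] = 14): d = {'a': [14, 6], 'b': [14]}
After line 3 (b.extend(a) appends [14, 6]): d = {'a': [14, 6], 'b': [14, 14, 6]}
After line 4: result = d['b'] = [14, 14, 6]

{'a': [14, 6], 'b': [14, 14, 6]}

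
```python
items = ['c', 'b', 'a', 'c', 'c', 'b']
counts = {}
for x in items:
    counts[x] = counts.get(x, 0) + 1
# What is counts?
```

Initial: counts = {}, items = ['c', 'b', 'a', 'c', 'c', 'b']
See 'c': counts = {'c': 1}
See 'b': counts = {'c': 1, 'b': 1}
See 'a': counts = {'c': 1, 'b': 1, 'a': 1}
See 'c': counts = {'c': 2, 'b': 1, 'a': 1}
See 'c': counts = {'c': 3, 'b': 1, 'a': 1}
See 'b': counts = {'c': 3, 'b': 2, 'a': 1}

{'c': 3, 'b': 2, 'a': 1}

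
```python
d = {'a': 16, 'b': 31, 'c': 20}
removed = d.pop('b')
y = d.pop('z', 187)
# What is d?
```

After line 1: d = {'a': 16, 'b': 31, 'c': 20}
After line 2 (pop 'b' returns 31): d = {'a': 16, 'c': 20}, removed = 31
After line 3 (pop 'z' missing, returns default 187): d = {'a': 16, 'c': 20}, y = 187

{'a': 16, 'c': 20}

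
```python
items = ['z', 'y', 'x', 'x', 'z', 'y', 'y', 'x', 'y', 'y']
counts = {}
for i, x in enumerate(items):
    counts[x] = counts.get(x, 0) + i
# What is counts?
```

Initial: counts = {}, items = ['z', 'y', 'x', 'x', 'z', 'y', 'y', 'x', 'y', 'y']
i=0, x='z': counts = {'z': 0}
i=1, x='y': counts = {'z': 0, 'y': 1}
i=2, x='x': counts = {'z': 0, 'y': 1, 'x': 2}
i=3, x='x': counts = {'z': 0, 'y': 1, 'x': 5}
i=4, x='z': counts = {'z': 4, 'y': 1, 'x': 5}
i=5, x='y': counts = {'z': 4, 'y': 6, 'x': 5}
i=6, x='y': counts = {'z': 4, 'y': 12, 'x': 5}
i=7, x='x': counts = {'z': 4, 'y': 12, 'x': 12}
i=8, x='y': counts = {'z': 4, 'y': 20, 'x': 12}
i=9, x='y': counts = {'z': 4, 'y': 29, 'x': 12}

{'z': 4, 'y': 29, 'x': 12}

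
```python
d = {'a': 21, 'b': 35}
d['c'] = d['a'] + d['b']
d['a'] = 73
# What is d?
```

After line 1: d = {'a': 21, 'b': 35}
After line 2 (d['c'] = 21 + 35): d = {'a': 21, 'b': 35, 'c': 56}
After line 3: d = {'a': 73, 'b': 35, 'c': 56}

{'a': 73, 'b': 35, 'c': 56}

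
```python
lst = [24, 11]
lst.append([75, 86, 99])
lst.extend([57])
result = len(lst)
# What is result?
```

After line 1: lst = [24, 11]
After line 2 (append adds [75, 86, 99] as single element): lst = [24, 11, [75, 86, 99]]
After line 3 (extend unpacks [57], adds 57): lst = [24, 11, [75, 86, 99], 57]
After line 4: result = len(lst) = 4

4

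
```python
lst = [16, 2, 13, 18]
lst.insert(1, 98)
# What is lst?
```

[16, 98, 2, 13, 18]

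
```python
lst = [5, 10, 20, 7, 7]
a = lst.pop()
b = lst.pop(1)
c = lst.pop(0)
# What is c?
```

After line 1: lst = [5, 10, 20, 7, 7]
After line 2 (pop() -> a = 7): lst = [5, 10, 20, 7]
After line 3 (pop(1) -> b = 10): lst = [5, 20, 7]
After line 4 (pop(0) -> c = 5): lst = [20, 7]

5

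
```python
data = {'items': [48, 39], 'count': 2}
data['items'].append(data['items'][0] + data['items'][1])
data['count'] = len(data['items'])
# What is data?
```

After line 1: data = {'items': [48, 39], 'count': 2}
After line 2 (append 48 + 39 = 87): data = {'items': [48, 39, 87], 'count': 2}
After line 3 (count = len(items) = 3): data = {'items': [48, 39, 87], 'count': 3}

{'items': [48, 39, 87], 'count': 3}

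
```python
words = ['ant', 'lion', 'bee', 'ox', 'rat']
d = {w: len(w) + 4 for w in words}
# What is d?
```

{'ant': 7, 'lion': 8, 'bee': 7, 'ox': 6, 'rat': 7}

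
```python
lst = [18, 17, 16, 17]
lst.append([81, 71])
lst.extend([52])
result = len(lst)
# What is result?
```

After line 1: lst = [18, 17, 16, 17]
After line 2 (append adds [81, 71] as single element): lst = [18, 17, 16, 17, [81, 71]]
After line 3 (extend unpacks [52], adds 52): lst = [18, 17, 16, 17, [81, 71], 52]
After line 4: result = len(lst) = 6

6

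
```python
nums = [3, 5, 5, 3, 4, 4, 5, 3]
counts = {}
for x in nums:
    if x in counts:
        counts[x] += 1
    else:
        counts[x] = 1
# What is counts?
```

Initial: counts = {}, nums = [3, 5, 5, 3, 4, 4, 5, 3]
See 3: counts = {3: 1}
See 5: counts = {3: 1, 5: 1}
See 5: counts = {3: 1, 5: 2}
See 3: counts = {3: 2, 5: 2}
See 4: counts = {3: 2, 5: 2, 4: 1}
See 4: counts = {3: 2, 5: 2, 4: 2}
See 5: counts = {3: 2, 5: 3, 4: 2}
See 3: counts = {3: 3, 5: 3, 4: 2}

{3: 3, 5: 3, 4: 2}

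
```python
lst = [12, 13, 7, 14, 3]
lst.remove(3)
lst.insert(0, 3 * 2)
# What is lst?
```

After line 1: lst = [12, 13, 7, 14, 3]
After line 2 (remove first 3): lst = [12, 13, 7, 14]
After line 3 (insert 6 at index 0): lst = [6, 12, 13, 7, 14]

[6, 12, 13, 7, 14]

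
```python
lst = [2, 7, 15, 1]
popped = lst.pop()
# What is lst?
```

[2, 7, 15]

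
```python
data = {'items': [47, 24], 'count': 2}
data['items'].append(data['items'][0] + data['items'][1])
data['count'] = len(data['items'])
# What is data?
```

After line 1: data = {'items': [47, 24], 'count': 2}
After line 2 (append 47 + 24 = 71): data = {'items': [47, 24, 71], 'count': 2}
After line 3 (count = len(items) = 3): data = {'items': [47, 24, 71], 'count': 3}

{'items': [47, 24, 71], 'count': 3}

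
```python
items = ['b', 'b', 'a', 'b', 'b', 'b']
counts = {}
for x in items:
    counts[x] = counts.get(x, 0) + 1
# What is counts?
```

Initial: counts = {}, items = ['b', 'b', 'a', 'b', 'b', 'b']
See 'b': counts = {'b': 1}
See 'b': counts = {'b': 2}
See 'a': counts = {'b': 2, 'a': 1}
See 'b': counts = {'b': 3, 'a': 1}
See 'b': counts = {'b': 4, 'a': 1}
See 'b': counts = {'b': 5, 'a': 1}

{'b': 5, 'a': 1}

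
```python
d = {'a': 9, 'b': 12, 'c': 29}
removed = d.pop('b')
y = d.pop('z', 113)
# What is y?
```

After line 1: d = {'a': 9, 'b': 12, 'c': 29}
After line 2 (pop 'b' returns 12): d = {'a': 9, 'c': 29}, removed = 12
After line 3 (pop 'z' missing, returns default 113): d = {'a': 9, 'c': 29}, y = 113

113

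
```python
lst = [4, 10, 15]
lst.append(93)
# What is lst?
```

[4, 10, 15, 93]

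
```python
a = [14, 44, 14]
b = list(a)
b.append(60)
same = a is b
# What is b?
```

After line 1: a = [14, 44, 14]
After line 2 (b = list(a) is a shallow copy, new object): a = [14, 44, 14], b = [14, 44, 14]
After line 3 (append only mutates b): a = [14, 44, 14], b = [14, 44, 14, 60]
After line 4 (same = a is b; different objects -> False): same = False

[14, 44, 14, 60]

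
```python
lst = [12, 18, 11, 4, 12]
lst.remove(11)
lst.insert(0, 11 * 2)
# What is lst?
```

After line 1: lst = [12, 18, 11, 4, 12]
After line 2 (remove first 11): lst = [12, 18, 4, 12]
After line 3 (insert 22 at index 0): lst = [22, 12, 18, 4, 12]

[22, 12, 18, 4, 12]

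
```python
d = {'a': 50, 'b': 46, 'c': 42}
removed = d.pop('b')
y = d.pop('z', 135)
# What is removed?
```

After line 1: d = {'a': 50, 'b': 46, 'c': 42}
After line 2 (pop 'b' returns 46): d = {'a': 50, 'c': 42}, removed = 46
After line 3 (pop 'z' missing, returns default 135): d = {'a': 50, 'c': 42}, y = 135

46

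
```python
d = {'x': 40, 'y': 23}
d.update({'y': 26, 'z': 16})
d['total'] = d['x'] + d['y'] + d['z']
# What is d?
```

After line 1: d = {'x': 40, 'y': 23}
After line 2 (y overwritten, z added): d = {'x': 40, 'y': 26, 'z': 16}
After line 3 (total = 40 + 26 + 16 = 82): d = {'x': 40, 'y': 26, 'z': 16, 'total': 82}

{'x': 40, 'y': 26, 'z': 16, 'total': 82}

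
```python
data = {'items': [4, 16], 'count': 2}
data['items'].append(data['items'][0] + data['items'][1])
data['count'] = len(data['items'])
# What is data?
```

After line 1: data = {'items': [4, 16], 'count': 2}
After line 2 (append 4 + 16 = 20): data = {'items': [4, 16, 20], 'count': 2}
After line 3 (count = len(items) = 3): data = {'items': [4, 16, 20], 'count': 3}

{'items': [4, 16, 20], 'count': 3}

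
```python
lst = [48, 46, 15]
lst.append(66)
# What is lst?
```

[48, 46, 15, 66]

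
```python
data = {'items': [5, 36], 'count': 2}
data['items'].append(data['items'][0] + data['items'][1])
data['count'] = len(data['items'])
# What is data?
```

After line 1: data = {'items': [5, 36], 'count': 2}
After line 2 (append 5 + 36 = 41): data = {'items': [5, 36, 41], 'count': 2}
After line 3 (count = len(items) = 3): data = {'items': [5, 36, 41], 'count': 3}

{'items': [5, 36, 41], 'count': 3}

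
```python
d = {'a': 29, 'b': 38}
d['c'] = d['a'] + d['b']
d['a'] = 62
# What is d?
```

After line 1: d = {'a': 29, 'b': 38}
After line 2 (d['c'] = 29 + 38): d = {'a': 29, 'b': 38, 'c': 67}
After line 3: d = {'a': 62, 'b': 38, 'c': 67}

{'a': 62, 'b': 38, 'c': 67}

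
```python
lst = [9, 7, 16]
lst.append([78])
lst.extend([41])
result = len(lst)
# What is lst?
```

After line 1: lst = [9, 7, 16]
After line 2 (append adds [78] as single element): lst = [9, 7, 16, [78]]
After line 3 (extend unpacks [41], adds 41): lst = [9, 7, 16, [78], 41]
After line 4: result = len(lst) = 5

[9, 7, 16, [78], 41]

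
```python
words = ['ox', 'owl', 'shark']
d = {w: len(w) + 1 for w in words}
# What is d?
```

{'ox': 3, 'owl': 4, 'shark': 6}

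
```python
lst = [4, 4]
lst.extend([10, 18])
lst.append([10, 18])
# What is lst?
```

After line 1: lst = [4, 4]
After line 2 (extend unpacks [10, 18]): lst = [4, 4, 10, 18]
After line 3 (append adds [10, 18] as single element): lst = [4, 4, 10, 18, [10, 18]]

[4, 4, 10, 18, [10, 18]]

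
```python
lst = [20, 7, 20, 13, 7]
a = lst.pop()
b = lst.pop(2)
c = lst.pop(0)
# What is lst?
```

After line 1: lst = [20, 7, 20, 13, 7]
After line 2 (pop() -> a = 7): lst = [20, 7, 20, 13]
After line 3 (pop(2) -> b = 20): lst = [20, 7, 13]
After line 4 (pop(0) -> c = 20): lst = [7, 13]

[7, 13]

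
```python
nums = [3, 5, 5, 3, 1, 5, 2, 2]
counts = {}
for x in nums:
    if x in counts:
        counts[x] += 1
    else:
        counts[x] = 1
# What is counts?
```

Initial: counts = {}, nums = [3, 5, 5, 3, 1, 5, 2, 2]
See 3: counts = {3: 1}
See 5: counts = {3: 1, 5: 1}
See 5: counts = {3: 1, 5: 2}
See 3: counts = {3: 2, 5: 2}
See 1: counts = {3: 2, 5: 2, 1: 1}
See 5: counts = {3: 2, 5: 3, 1: 1}
See 2: counts = {3: 2, 5: 3, 1: 1, 2: 1}
See 2: counts = {3: 2, 5: 3, 1: 1, 2: 2}

{3: 2, 5: 3, 1: 1, 2: 2}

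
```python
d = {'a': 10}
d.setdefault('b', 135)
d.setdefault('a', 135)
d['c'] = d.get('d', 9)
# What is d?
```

After line 1: d = {'a': 10}
After line 2 (setdefault adds 'b'=135): d = {'a': 10, 'b': 135}
After line 3 (setdefault 'a' no-op, already exists): d = {'a': 10, 'b': 135}
After line 4 (get('d', 9) returns default since 'd' not in d): d = {'a': 10, 'b': 135, 'c': 9}

{'a': 10, 'b': 135, 'c': 9}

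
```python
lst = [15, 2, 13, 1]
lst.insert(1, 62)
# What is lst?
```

[15, 62, 2, 13, 1]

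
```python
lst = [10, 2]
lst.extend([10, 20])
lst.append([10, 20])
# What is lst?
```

After line 1: lst = [10, 2]
After line 2 (extend unpacks [10, 20]): lst = [10, 2, 10, 20]
After line 3 (append adds [10, 20] as single element): lst = [10, 2, 10, 20, [10, 20]]

[10, 2, 10, 20, [10, 20]]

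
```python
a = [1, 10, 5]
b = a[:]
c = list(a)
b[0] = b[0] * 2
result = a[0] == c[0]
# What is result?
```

After line 1: a = [1, 10, 5]
After line 2 (b = a[:], copy): a = [1, 10, 5], b = [1, 10, 5]
After line 3 (c = list(a) is a copy, new object): c = [1, 10, 5]
After line 4 (b[0] = 1 * 2 = 2; only b mutates (copy)): a = [1, 10, 5], b = [2, 10, 5], c = [1, 10, 5]
After line 5 (a[0] = 1, c[0] = 1; result = True)

True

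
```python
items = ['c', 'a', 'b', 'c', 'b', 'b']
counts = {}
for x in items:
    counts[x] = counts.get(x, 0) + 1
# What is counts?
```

Initial: counts = {}, items = ['c', 'a', 'b', 'c', 'b', 'b']
See 'c': counts = {'c': 1}
See 'a': counts = {'c': 1, 'a': 1}
See 'b': counts = {'c': 1, 'a': 1, 'b': 1}
See 'c': counts = {'c': 2, 'a': 1, 'b': 1}
See 'b': counts = {'c': 2, 'a': 1, 'b': 2}
See 'b': counts = {'c': 2, 'a': 1, 'b': 3}

{'c': 2, 'a': 1, 'b': 3}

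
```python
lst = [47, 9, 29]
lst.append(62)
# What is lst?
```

[47, 9, 29, 62]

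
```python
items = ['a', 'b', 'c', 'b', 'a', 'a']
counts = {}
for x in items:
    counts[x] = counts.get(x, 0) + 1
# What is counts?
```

Initial: counts = {}, items = ['a', 'b', 'c', 'b', 'a', 'a']
See 'a': counts = {'a': 1}
See 'b': counts = {'a': 1, 'b': 1}
See 'c': counts = {'a': 1, 'b': 1, 'c': 1}
See 'b': counts = {'a': 1, 'b': 2, 'c': 1}
See 'a': counts = {'a': 2, 'b': 2, 'c': 1}
See 'a': counts = {'a': 3, 'b': 2, 'c': 1}

{'a': 3, 'b': 2, 'c': 1}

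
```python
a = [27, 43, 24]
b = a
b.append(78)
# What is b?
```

After line 1: a = [27, 43, 24]
After line 2 (b = a is an alias, same object): a = [27, 43, 24], b = [27, 43, 24]
After line 3 (b.append mutates the shared list): a = [27, 43, 24, 78], b = [27, 43, 24, 78]

[27, 43, 24, 78]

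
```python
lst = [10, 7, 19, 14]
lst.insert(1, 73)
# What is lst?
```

[10, 73, 7, 19, 14]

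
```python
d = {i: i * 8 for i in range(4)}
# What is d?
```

{0: 0, 1: 8, 2: 16, 3: 24}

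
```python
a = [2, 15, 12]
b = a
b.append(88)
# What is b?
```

After line 1: a = [2, 15, 12]
After line 2 (b = a is an alias, same object): a = [2, 15, 12], b = [2, 15, 12]
After line 3 (b.append mutates the shared list): a = [2, 15, 12, 88], b = [2, 15, 12, 88]

[2, 15, 12, 88]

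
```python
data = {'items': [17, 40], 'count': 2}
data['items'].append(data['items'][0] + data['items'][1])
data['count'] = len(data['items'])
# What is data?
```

After line 1: data = {'items': [17, 40], 'count': 2}
After line 2 (append 17 + 40 = 57): data = {'items': [17, 40, 57], 'count': 2}
After line 3 (count = len(items) = 3): data = {'items': [17, 40, 57], 'count': 3}

{'items': [17, 40, 57], 'count': 3}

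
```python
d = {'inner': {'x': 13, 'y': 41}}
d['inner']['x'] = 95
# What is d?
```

After line 1: d = {'inner': {'x': 13, 'y': 41}}
After line 2 (inner x overwritten): d = {'inner': {'x': 95, 'y': 41}}

{'inner': {'x': 95, 'y': 41}}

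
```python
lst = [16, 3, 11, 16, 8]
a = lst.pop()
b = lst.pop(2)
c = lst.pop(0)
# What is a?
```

After line 1: lst = [16, 3, 11, 16, 8]
After line 2 (pop() -> a = 8): lst = [16, 3, 11, 16]
After line 3 (pop(2) -> b = 11): lst = [16, 3, 16]
After line 4 (pop(0) -> c = 16): lst = [3, 16]

8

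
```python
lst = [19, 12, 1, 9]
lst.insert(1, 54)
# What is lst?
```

[19, 54, 12, 1, 9]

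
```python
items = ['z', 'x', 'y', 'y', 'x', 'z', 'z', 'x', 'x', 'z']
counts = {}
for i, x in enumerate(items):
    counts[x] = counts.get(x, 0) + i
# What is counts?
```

Initial: counts = {}, items = ['z', 'x', 'y', 'y', 'x', 'z', 'z', 'x', 'x', 'z']
i=0, x='z': counts = {'z': 0}
i=1, x='x': counts = {'z': 0, 'x': 1}
i=2, x='y': counts = {'z': 0, 'x': 1, 'y': 2}
i=3, x='y': counts = {'z': 0, 'x': 1, 'y': 5}
i=4, x='x': counts = {'z': 0, 'x': 5, 'y': 5}
i=5, x='z': counts = {'z': 5, 'x': 5, 'y': 5}
i=6, x='z': counts = {'z': 11, 'x': 5, 'y': 5}
i=7, x='x': counts = {'z': 11, 'x': 12, 'y': 5}
i=8, x='x': counts = {'z': 11, 'x': 20, 'y': 5}
i=9, x='z': counts = {'z': 20, 'x': 20, 'y': 5}

{'z': 20, 'x': 20, 'y': 5}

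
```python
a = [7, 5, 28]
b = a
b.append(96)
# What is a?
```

After line 1: a = [7, 5, 28]
After line 2 (b = a is an alias, same object): a = [7, 5, 28], b = [7, 5, 28]
After line 3 (b.append mutates the shared list): a = [7, 5, 28, 96], b = [7, 5, 28, 96]

[7, 5, 28, 96]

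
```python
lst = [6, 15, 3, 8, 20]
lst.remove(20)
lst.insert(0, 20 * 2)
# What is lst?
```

After line 1: lst = [6, 15, 3, 8, 20]
After line 2 (remove first 20): lst = [6, 15, 3, 8]
After line 3 (insert 40 at index 0): lst = [40, 6, 15, 3, 8]

[40, 6, 15, 3, 8]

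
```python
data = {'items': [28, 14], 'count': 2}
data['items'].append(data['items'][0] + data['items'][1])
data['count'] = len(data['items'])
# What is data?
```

After line 1: data = {'items': [28, 14], 'count': 2}
After line 2 (append 28 + 14 = 42): data = {'items': [28, 14, 42], 'count': 2}
After line 3 (count = len(items) = 3): data = {'items': [28, 14, 42], 'count': 3}

{'items': [28, 14, 42], 'count': 3}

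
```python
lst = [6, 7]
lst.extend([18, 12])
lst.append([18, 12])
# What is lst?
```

After line 1: lst = [6, 7]
After line 2 (extend unpacks [18, 12]): lst = [6, 7, 18, 12]
After line 3 (append adds [18, 12] as single element): lst = [6, 7, 18, 12, [18, 12]]

[6, 7, 18, 12, [18, 12]]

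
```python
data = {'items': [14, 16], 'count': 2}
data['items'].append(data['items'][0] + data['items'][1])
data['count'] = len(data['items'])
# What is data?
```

After line 1: data = {'items': [14, 16], 'count': 2}
After line 2 (append 14 + 16 = 30): data = {'items': [14, 16, 30], 'count': 2}
After line 3 (count = len(items) = 3): data = {'items': [14, 16, 30], 'count': 3}

{'items': [14, 16, 30], 'count': 3}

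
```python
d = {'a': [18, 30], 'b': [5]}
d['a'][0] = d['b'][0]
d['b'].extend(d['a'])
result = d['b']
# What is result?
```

After line 1: d = {'a': [18, 30], 'b': [5]}
After line 2 (a[0] = b[0] = 5): d = {'a': [5, 30], 'b': [5]}
After line 3 (b.extend(a) appends [5, 30]): d = {'a': [5, 30], 'b': [5, 5, 30]}
After line 4: result = d['b'] = [5, 5, 30]

[5, 5, 30]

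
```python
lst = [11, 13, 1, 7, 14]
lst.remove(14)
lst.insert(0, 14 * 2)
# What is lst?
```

After line 1: lst = [11, 13, 1, 7, 14]
After line 2 (remove first 14): lst = [11, 13, 1, 7]
After line 3 (insert 28 at index 0): lst = [28, 11, 13, 1, 7]

[28, 11, 13, 1, 7]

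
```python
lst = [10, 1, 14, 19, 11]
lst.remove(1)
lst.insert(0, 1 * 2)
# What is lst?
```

After line 1: lst = [10, 1, 14, 19, 11]
After line 2 (remove first 1): lst = [10, 14, 19, 11]
After line 3 (insert 2 at index 0): lst = [2, 10, 14, 19, 11]

[2, 10, 14, 19, 11]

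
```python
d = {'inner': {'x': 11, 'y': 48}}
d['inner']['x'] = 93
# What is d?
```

After line 1: d = {'inner': {'x': 11, 'y': 48}}
After line 2 (inner x overwritten): d = {'inner': {'x': 93, 'y': 48}}

{'inner': {'x': 93, 'y': 48}}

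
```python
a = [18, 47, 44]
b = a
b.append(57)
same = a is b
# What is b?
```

After line 1: a = [18, 47, 44]
After line 2 (b = a is an alias, same object): a = [18, 47, 44], b = [18, 47, 44]
After line 3 (b.append mutates the shared list): a = [18, 47, 44, 57], b = [18, 47, 44, 57]
After line 4 (same = a is b; same object -> True): same = True

[18, 47, 44, 57]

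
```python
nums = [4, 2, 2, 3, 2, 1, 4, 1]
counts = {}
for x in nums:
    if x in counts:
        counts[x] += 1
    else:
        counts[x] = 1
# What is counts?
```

Initial: counts = {}, nums = [4, 2, 2, 3, 2, 1, 4, 1]
See 4: counts = {4: 1}
See 2: counts = {4: 1, 2: 1}
See 2: counts = {4: 1, 2: 2}
See 3: counts = {4: 1, 2: 2, 3: 1}
See 2: counts = {4: 1, 2: 3, 3: 1}
See 1: counts = {4: 1, 2: 3, 3: 1, 1: 1}
See 4: counts = {4: 2, 2: 3, 3: 1, 1: 1}
See 1: counts = {4: 2, 2: 3, 3: 1, 1: 2}

{4: 2, 2: 3, 3: 1, 1: 2}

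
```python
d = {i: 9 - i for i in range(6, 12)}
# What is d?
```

{6: 3, 7: 2, 8: 1, 9: 0, 10: -1, 11: -2}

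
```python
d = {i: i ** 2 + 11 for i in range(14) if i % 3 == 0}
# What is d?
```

{0: 11, 3: 20, 6: 47, 9: 92, 12: 155}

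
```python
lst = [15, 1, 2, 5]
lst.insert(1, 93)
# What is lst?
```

[15, 93, 1, 2, 5]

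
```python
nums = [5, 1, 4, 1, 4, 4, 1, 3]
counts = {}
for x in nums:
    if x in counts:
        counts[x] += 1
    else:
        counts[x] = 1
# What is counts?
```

Initial: counts = {}, nums = [5, 1, 4, 1, 4, 4, 1, 3]
See 5: counts = {5: 1}
See 1: counts = {5: 1, 1: 1}
See 4: counts = {5: 1, 1: 1, 4: 1}
See 1: counts = {5: 1, 1: 2, 4: 1}
See 4: counts = {5: 1, 1: 2, 4: 2}
See 4: counts = {5: 1, 1: 2, 4: 3}
See 1: counts = {5: 1, 1: 3, 4: 3}
See 3: counts = {5: 1, 1: 3, 4: 3, 3: 1}

{5: 1, 1: 3, 4: 3, 3: 1}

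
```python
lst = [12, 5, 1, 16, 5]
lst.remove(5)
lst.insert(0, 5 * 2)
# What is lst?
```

After line 1: lst = [12, 5, 1, 16, 5]
After line 2 (remove first 5): lst = [12, 1, 16, 5]
After line 3 (insert 10 at index 0): lst = [10, 12, 1, 16, 5]

[10, 12, 1, 16, 5]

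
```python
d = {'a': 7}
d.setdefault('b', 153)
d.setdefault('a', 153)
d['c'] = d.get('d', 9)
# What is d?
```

After line 1: d = {'a': 7}
After line 2 (setdefault adds 'b'=153): d = {'a': 7, 'b': 153}
After line 3 (setdefault 'a' no-op, already exists): d = {'a': 7, 'b': 153}
After line 4 (get('d', 9) returns default since 'd' not in d): d = {'a': 7, 'b': 153, 'c': 9}

{'a': 7, 'b': 153, 'c': 9}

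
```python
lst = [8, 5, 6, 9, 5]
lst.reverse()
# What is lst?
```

[5, 9, 6, 5, 8]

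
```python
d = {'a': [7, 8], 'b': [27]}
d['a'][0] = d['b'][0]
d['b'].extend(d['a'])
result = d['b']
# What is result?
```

After line 1: d = {'a': [7, 8], 'b': [27]}
After line 2 (a[0] = b[0] = 27): d = {'a': [27, 8], 'b': [27]}
After line 3 (b.extend(a) appends [27, 8]): d = {'a': [27, 8], 'b': [27, 27, 8]}
After line 4: result = d['b'] = [27, 27, 8]

[27, 27, 8]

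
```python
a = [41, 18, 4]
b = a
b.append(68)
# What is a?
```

After line 1: a = [41, 18, 4]
After line 2 (b = a is an alias, same object): a = [41, 18, 4], b = [41, 18, 4]
After line 3 (b.append mutates the shared list): a = [41, 18, 4, 68], b = [41, 18, 4, 68]

[41, 18, 4, 68]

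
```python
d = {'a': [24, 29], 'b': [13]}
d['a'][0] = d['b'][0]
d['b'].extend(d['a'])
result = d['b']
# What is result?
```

After line 1: d = {'a': [24, 29], 'b': [13]}
After line 2 (a[0] = b[0] = 13): d = {'a': [13, 29], 'b': [13]}
After line 3 (b.extend(a) appends [13, 29]): d = {'a': [13, 29], 'b': [13, 13, 29]}
After line 4: result = d['b'] = [13, 13, 29]

[13, 13, 29]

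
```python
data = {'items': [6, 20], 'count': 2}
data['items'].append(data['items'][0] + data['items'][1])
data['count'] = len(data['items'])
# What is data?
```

After line 1: data = {'items': [6, 20], 'count': 2}
After line 2 (append 6 + 20 = 26): data = {'items': [6, 20, 26], 'count': 2}
After line 3 (count = len(items) = 3): data = {'items': [6, 20, 26], 'count': 3}

{'items': [6, 20, 26], 'count': 3}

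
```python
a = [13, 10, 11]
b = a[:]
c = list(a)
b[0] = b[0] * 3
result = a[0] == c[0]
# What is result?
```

After line 1: a = [13, 10, 11]
After line 2 (b = a[:], copy): a = [13, 10, 11], b = [13, 10, 11]
After line 3 (c = list(a) is a copy, new object): c = [13, 10, 11]
After line 4 (b[0] = 13 * 3 = 39; only b mutates (copy)): a = [13, 10, 11], b = [39, 10, 11], c = [13, 10, 11]
After line 5 (a[0] = 13, c[0] = 13; result = True)

True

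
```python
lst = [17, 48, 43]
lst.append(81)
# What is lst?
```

[17, 48, 43, 81]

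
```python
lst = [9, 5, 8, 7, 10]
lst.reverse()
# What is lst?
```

[10, 7, 8, 5, 9]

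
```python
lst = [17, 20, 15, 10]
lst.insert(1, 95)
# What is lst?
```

[17, 95, 20, 15, 10]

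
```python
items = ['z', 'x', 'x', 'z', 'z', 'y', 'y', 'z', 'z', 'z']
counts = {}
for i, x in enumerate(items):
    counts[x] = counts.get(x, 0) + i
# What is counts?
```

Initial: counts = {}, items = ['z', 'x', 'x', 'z', 'z', 'y', 'y', 'z', 'z', 'z']
i=0, x='z': counts = {'z': 0}
i=1, x='x': counts = {'z': 0, 'x': 1}
i=2, x='x': counts = {'z': 0, 'x': 3}
i=3, x='z': counts = {'z': 3, 'x': 3}
i=4, x='z': counts = {'z': 7, 'x': 3}
i=5, x='y': counts = {'z': 7, 'x': 3, 'y': 5}
i=6, x='y': counts = {'z': 7, 'x': 3, 'y': 11}
i=7, x='z': counts = {'z': 14, 'x': 3, 'y': 11}
i=8, x='z': counts = {'z': 22, 'x': 3, 'y': 11}
i=9, x='z': counts = {'z': 31, 'x': 3, 'y': 11}

{'z': 31, 'x': 3, 'y': 11}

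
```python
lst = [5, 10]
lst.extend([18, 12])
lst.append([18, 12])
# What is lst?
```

After line 1: lst = [5, 10]
After line 2 (extend unpacks [18, 12]): lst = [5, 10, 18, 12]
After line 3 (append adds [18, 12] as single element): lst = [5, 10, 18, 12, [18, 12]]

[5, 10, 18, 12, [18, 12]]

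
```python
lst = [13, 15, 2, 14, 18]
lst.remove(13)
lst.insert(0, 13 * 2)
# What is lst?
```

After line 1: lst = [13, 15, 2, 14, 18]
After line 2 (remove first 13): lst = [15, 2, 14, 18]
After line 3 (insert 26 at index 0): lst = [26, 15, 2, 14, 18]

[26, 15, 2, 14, 18]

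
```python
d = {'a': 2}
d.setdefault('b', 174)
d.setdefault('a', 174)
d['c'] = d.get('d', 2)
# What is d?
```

After line 1: d = {'a': 2}
After line 2 (setdefault adds 'b'=174): d = {'a': 2, 'b': 174}
After line 3 (setdefault 'a' no-op, already exists): d = {'a': 2, 'b': 174}
After line 4 (get('d', 2) returns default since 'd' not in d): d = {'a': 2, 'b': 174, 'c': 2}

{'a': 2, 'b': 174, 'c': 2}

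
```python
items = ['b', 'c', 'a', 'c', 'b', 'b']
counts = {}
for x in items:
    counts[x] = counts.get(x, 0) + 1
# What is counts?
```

Initial: counts = {}, items = ['b', 'c', 'a', 'c', 'b', 'b']
See 'b': counts = {'b': 1}
See 'c': counts = {'b': 1, 'c': 1}
See 'a': counts = {'b': 1, 'c': 1, 'a': 1}
See 'c': counts = {'b': 1, 'c': 2, 'a': 1}
See 'b': counts = {'b': 2, 'c': 2, 'a': 1}
See 'b': counts = {'b': 3, 'c': 2, 'a': 1}

{'b': 3, 'c': 2, 'a': 1}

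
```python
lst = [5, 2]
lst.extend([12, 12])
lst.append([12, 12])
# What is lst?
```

After line 1: lst = [5, 2]
After line 2 (extend unpacks [12, 12]): lst = [5, 2, 12, 12]
After line 3 (append adds [12, 12] as single element): lst = [5, 2, 12, 12, [12, 12]]

[5, 2, 12, 12, [12, 12]]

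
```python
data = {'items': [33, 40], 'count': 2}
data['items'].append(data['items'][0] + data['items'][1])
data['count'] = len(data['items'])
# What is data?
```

After line 1: data = {'items': [33, 40], 'count': 2}
After line 2 (append 33 + 40 = 73): data = {'items': [33, 40, 73], 'count': 2}
After line 3 (count = len(items) = 3): data = {'items': [33, 40, 73], 'count': 3}

{'items': [33, 40, 73], 'count': 3}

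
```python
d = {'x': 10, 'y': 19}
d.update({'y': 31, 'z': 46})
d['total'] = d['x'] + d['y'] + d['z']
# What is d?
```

After line 1: d = {'x': 10, 'y': 19}
After line 2 (y overwritten, z added): d = {'x': 10, 'y': 31, 'z': 46}
After line 3 (total = 10 + 31 + 46 = 87): d = {'x': 10, 'y': 31, 'z': 46, 'total': 87}

{'x': 10, 'y': 31, 'z': 46, 'total': 87}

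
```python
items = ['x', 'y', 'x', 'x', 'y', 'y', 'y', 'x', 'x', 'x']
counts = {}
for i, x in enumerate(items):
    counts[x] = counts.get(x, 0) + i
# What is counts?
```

Initial: counts = {}, items = ['x', 'y', 'x', 'x', 'y', 'y', 'y', 'x', 'x', 'x']
i=0, x='x': counts = {'x': 0}
i=1, x='y': counts = {'x': 0, 'y': 1}
i=2, x='x': counts = {'x': 2, 'y': 1}
i=3, x='x': counts = {'x': 5, 'y': 1}
i=4, x='y': counts = {'x': 5, 'y': 5}
i=5, x='y': counts = {'x': 5, 'y': 10}
i=6, x='y': counts = {'x': 5, 'y': 16}
i=7, x='x': counts = {'x': 12, 'y': 16}
i=8, x='x': counts = {'x': 20, 'y': 16}
i=9, x='x': counts = {'x': 29, 'y': 16}

{'x': 29, 'y': 16}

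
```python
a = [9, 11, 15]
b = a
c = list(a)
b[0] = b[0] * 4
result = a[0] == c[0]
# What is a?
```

After line 1: a = [9, 11, 15]
After line 2 (b = a, alias): a = [9, 11, 15], b = [9, 11, 15]
After line 3 (c = list(a) is a copy, new object): c = [9, 11, 15]
After line 4 (b[0] = 9 * 4 = 36; mutates shared a/b): a = b = [36, 11, 15], c = [9, 11, 15]
After line 5 (a[0] = 36, c[0] = 9; result = False)

[36, 11, 15]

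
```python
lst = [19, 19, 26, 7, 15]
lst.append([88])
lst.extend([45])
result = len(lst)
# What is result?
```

After line 1: lst = [19, 19, 26, 7, 15]
After line 2 (append adds [88] as single element): lst = [19, 19, 26, 7, 15, [88]]
After line 3 (extend unpacks [45], adds 45): lst = [19, 19, 26, 7, 15, [88], 45]
After line 4: result = len(lst) = 7

7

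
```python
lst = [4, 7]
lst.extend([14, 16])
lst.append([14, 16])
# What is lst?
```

After line 1: lst = [4, 7]
After line 2 (extend unpacks [14, 16]): lst = [4, 7, 14, 16]
After line 3 (append adds [14, 16] as single element): lst = [4, 7, 14, 16, [14, 16]]

[4, 7, 14, 16, [14, 16]]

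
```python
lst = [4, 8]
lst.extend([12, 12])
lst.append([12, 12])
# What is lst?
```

After line 1: lst = [4, 8]
After line 2 (extend unpacks [12, 12]): lst = [4, 8, 12, 12]
After line 3 (append adds [12, 12] as single element): lst = [4, 8, 12, 12, [12, 12]]

[4, 8, 12, 12, [12, 12]]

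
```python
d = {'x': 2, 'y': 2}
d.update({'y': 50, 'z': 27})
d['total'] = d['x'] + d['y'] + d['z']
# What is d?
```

After line 1: d = {'x': 2, 'y': 2}
After line 2 (y overwritten, z added): d = {'x': 2, 'y': 50, 'z': 27}
After line 3 (total = 2 + 50 + 27 = 79): d = {'x': 2, 'y': 50, 'z': 27, 'total': 79}

{'x': 2, 'y': 50, 'z': 27, 'total': 79}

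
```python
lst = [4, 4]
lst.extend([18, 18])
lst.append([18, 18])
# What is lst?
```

After line 1: lst = [4, 4]
After line 2 (extend unpacks [18, 18]): lst = [4, 4, 18, 18]
After line 3 (append adds [18, 18] as single element): lst = [4, 4, 18, 18, [18, 18]]

[4, 4, 18, 18, [18, 18]]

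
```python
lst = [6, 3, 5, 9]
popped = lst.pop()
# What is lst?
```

[6, 3, 5]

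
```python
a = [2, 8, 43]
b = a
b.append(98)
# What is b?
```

After line 1: a = [2, 8, 43]
After line 2 (b = a is an alias, same object): a = [2, 8, 43], b = [2, 8, 43]
After line 3 (b.append mutates the shared list): a = [2, 8, 43, 98], b = [2, 8, 43, 98]

[2, 8, 43, 98]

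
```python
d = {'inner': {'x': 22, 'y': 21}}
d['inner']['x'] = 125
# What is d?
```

After line 1: d = {'inner': {'x': 22, 'y': 21}}
After line 2 (inner x overwritten): d = {'inner': {'x': 125, 'y': 21}}

{'inner': {'x': 125, 'y': 21}}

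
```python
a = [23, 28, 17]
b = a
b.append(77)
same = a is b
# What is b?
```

After line 1: a = [23, 28, 17]
After line 2 (b = a is an alias, same object): a = [23, 28, 17], b = [23, 28, 17]
After line 3 (b.append mutates the shared list): a = [23, 28, 17, 77], b = [23, 28, 17, 77]
After line 4 (same = a is b; same object -> True): same = True

[23, 28, 17, 77]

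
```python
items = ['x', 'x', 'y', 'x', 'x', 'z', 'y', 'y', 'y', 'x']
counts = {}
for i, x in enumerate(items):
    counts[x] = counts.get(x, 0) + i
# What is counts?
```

Initial: counts = {}, items = ['x', 'x', 'y', 'x', 'x', 'z', 'y', 'y', 'y', 'x']
i=0, x='x': counts = {'x': 0}
i=1, x='x': counts = {'x': 1}
i=2, x='y': counts = {'x': 1, 'y': 2}
i=3, x='x': counts = {'x': 4, 'y': 2}
i=4, x='x': counts = {'x': 8, 'y': 2}
i=5, x='z': counts = {'x': 8, 'y': 2, 'z': 5}
i=6, x='y': counts = {'x': 8, 'y': 8, 'z': 5}
i=7, x='y': counts = {'x': 8, 'y': 15, 'z': 5}
i=8, x='y': counts = {'x': 8, 'y': 23, 'z': 5}
i=9, x='x': counts = {'x': 17, 'y': 23, 'z': 5}

{'x': 17, 'y': 23, 'z': 5}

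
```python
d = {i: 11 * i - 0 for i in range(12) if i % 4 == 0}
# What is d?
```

{0: 0, 4: 44, 8: 88}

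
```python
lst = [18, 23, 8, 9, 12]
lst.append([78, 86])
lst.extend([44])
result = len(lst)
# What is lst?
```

After line 1: lst = [18, 23, 8, 9, 12]
After line 2 (append adds [78, 86] as single element): lst = [18, 23, 8, 9, 12, [78, 86]]
After line 3 (extend unpacks [44], adds 44): lst = [18, 23, 8, 9, 12, [78, 86], 44]
After line 4: result = len(lst) = 7

[18, 23, 8, 9, 12, [78, 86], 44]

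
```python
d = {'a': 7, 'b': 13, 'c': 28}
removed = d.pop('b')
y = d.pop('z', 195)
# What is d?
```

After line 1: d = {'a': 7, 'b': 13, 'c': 28}
After line 2 (pop 'b' returns 13): d = {'a': 7, 'c': 28}, removed = 13
After line 3 (pop 'z' missing, returns default 195): d = {'a': 7, 'c': 28}, y = 195

{'a': 7, 'c': 28}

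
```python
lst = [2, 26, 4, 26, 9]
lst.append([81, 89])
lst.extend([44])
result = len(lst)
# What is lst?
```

After line 1: lst = [2, 26, 4, 26, 9]
After line 2 (append adds [81, 89] as single element): lst = [2, 26, 4, 26, 9, [81, 89]]
After line 3 (extend unpacks [44], adds 44): lst = [2, 26, 4, 26, 9, [81, 89], 44]
After line 4: result = len(lst) = 7

[2, 26, 4, 26, 9, [81, 89], 44]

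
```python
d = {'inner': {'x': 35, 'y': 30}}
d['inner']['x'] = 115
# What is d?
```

After line 1: d = {'inner': {'x': 35, 'y': 30}}
After line 2 (inner x overwritten): d = {'inner': {'x': 115, 'y': 30}}

{'inner': {'x': 115, 'y': 30}}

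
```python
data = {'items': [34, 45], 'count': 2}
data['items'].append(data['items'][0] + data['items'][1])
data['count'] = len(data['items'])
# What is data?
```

After line 1: data = {'items': [34, 45], 'count': 2}
After line 2 (append 34 + 45 = 79): data = {'items': [34, 45, 79], 'count': 2}
After line 3 (count = len(items) = 3): data = {'items': [34, 45, 79], 'count': 3}

{'items': [34, 45, 79], 'count': 3}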